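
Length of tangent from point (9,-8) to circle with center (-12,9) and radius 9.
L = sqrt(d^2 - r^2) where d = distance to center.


d = sqrt((9+ 12)^2 + (-8-9)^2) = sqrt(441+289) = 27.0185
L = sqrt(730.0000 - 81) = sqrt(649.0000) = 25.4755

25.4755


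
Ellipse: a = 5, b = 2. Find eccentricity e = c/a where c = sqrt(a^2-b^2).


c = sqrt(25-4) = sqrt(21) = 4.5826
e = c/a = sqrt(21)/5 = 0.9165

e = 0.9165


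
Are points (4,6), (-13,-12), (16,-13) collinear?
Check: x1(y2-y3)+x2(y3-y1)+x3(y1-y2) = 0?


4*(-12+ 13) - 13*(-13-6) + 16*(6+ 12)
= 4 + 247 + 288 = 539

No, not collinear (determinant = 539)


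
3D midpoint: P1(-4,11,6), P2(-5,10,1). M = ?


Mx = (-4- 5)/2 = -4.5000
My = (11+10)/2 = 10.5000
Mz = (6+1)/2 = 3.5000

M = (-4.5000, 10.5000, 3.5000)


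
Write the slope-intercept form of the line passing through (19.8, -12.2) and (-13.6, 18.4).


m = (30.6)/(-33.4) = -0.9162
b = y1 - m*x1 = -12.2 - (30.6*19.8)/(-33.4) = -12.2 + 18.1401 = 5.9401

y = -0.9162x + 5.9401


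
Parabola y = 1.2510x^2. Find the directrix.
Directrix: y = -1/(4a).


a = 1.2510
1/(4a) = 0.1998
directrix: y = -0.1998 = -0.1998

y = -0.1998


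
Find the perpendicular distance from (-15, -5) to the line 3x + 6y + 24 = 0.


|3*(-15) + 6*(-5) + 24| = |-51| = 51
sqrt(9 + 36) = sqrt(45) = 6.7082
d = 51/sqrt(45) = 7.6026

7.6026


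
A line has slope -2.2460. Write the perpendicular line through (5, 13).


Perpendicular slope = -1/m1 = -1/(-2.2460) = 0.4452
b2 = y0 - m2*x0 = 13 + 5/(-2.2460) = 13 - 2.2262 = 10.7738

y = 0.4452x + 10.7738


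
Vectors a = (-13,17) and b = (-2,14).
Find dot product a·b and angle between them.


a·b = -13*(-2) + 17*14 = 26 + 238 = 264
|a| = sqrt(169+289) = 21.4009
|b| = sqrt(4+196) = 14.1421
cos(theta) = 264/(sqrt(458)*sqrt(200)) = 264/sqrt(91600) = 0.872281
theta = arccos(264/sqrt(91600)) = 29.2753 degrees

a·b = 264, theta = 29.2753 deg


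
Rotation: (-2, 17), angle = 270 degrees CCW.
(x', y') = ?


cos(270) = 0, sin(270) = -1
x' = -2*0 - 17*(-1) = 17
y' = -2*(-1) + 17*0 = 2

(17, 2)


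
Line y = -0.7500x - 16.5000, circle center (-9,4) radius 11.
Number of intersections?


Substitute y = -0.7500x - 16.5000: (x+ 9)^2 + (-0.7500x- 16.5000-4)^2 = 121
Expand to Ax^2 + Bx + C = 0, where b-k = -20.5
A = 1+m^2 = 1.5625
B = 2(m(b-k) - h) = 2(-0.7500*(-20.5) + 9) = 48.75
C = h^2 + (b-k)^2 - r^2 = 81 + 420.25 - 121 = 380.25
disc = B^2-4AC = 2376.5625 - 2376.5625 = 0
disc = 0

1 intersection point (tangent)


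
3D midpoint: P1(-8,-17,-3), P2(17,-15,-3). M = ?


Mx = (-8+17)/2 = 4.5000
My = (-17- 15)/2 = -16.0000
Mz = (-3- 3)/2 = -3.0000

M = (4.5000, -16.0000, -3.0000)


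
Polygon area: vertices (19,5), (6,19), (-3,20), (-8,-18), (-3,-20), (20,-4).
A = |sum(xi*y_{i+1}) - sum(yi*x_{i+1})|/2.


sum(xi*y_{i+1}) = 19*19 + 6*20 - 3*(-18) - 8*(-20) - 3*(-4) + 20*5 = 807
sum(yi*x_{i+1}) = 5*6 + 19*(-3) + 20*(-8) - 18*(-3) - 20*20 - 4*19 = -609
Area = |807 + 609|/2 = 1416/2 = 708.0000

708.0000 sq units


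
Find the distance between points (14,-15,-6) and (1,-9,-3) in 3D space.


dx=-13, dy=6, dz=3
d = sqrt(169+36+9) = sqrt(214) = 14.6287

14.6287


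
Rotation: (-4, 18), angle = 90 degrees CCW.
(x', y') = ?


cos(90) = 0, sin(90) = 1
x' = -4*0 - 18*1 = -18
y' = -4*1 + 18*0 = -4

(-18, -4)


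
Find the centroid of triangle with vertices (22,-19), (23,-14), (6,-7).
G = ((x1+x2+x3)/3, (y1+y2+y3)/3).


Gx = (22+23+6)/3 = 51/3 = 17.0000
Gy = (-19- 14- 7)/3 = -40/3 = -13.3333

G = (17.0000, -13.3333)


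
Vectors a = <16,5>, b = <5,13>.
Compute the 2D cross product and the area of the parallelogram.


cross = 16*13 - 5*5 = 208 - 25 = 183
Parallelogram area = |183| = 183

cross = 183, parallelogram area = 183


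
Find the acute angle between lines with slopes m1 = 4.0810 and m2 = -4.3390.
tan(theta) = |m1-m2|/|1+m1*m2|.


m1-m2 = 8.42
1+m1*m2 = -16.707459
tan(theta) = |8.42/(-16.707459)| = 0.503967
theta = arctan(|8.42/(-16.707459)|) = 26.7466 degrees (acute angle)

26.7466 degrees


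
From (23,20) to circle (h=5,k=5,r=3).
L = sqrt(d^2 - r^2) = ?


d = sqrt((23-5)^2 + (20-5)^2) = sqrt(324+225) = 23.4307
L = sqrt(549.0000 - 9) = sqrt(540.0000) = 23.2379

23.2379


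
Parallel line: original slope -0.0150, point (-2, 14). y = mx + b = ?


Parallel lines have equal slopes.
m2 = -0.0150
b2 = 14 + 0.0150*(-2) = 13.9700

y = -0.0150x + 13.9700


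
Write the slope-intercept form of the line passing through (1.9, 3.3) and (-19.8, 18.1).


m = (14.8)/(-21.7) = -0.6820
b = y1 - m*x1 = 3.3 - (14.8*1.9)/(-21.7) = 3.3 + 1.2959 = 4.5959

y = -0.6820x + 4.5959


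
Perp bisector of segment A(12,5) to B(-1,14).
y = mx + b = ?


Midpoint = (5.5, 9.5)
Slope of AB = dy/dx = 9/(-13) = -0.6923
Perp slope = -dx/dy = 13/9 = 1.4444
b = My - (perp slope)*Mx = 9.5 + (-13*5.5)/9 = 9.5 - 7.9444 = 1.5556

y = 1.4444x + 1.5556


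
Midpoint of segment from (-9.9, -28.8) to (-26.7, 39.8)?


Mx = (-9.9 - 26.7)/2 = -36.6/2 = -18.3000
My = (-28.8 + 39.8)/2 = 11/2 = 5.5000

(-18.3000, 5.5000)


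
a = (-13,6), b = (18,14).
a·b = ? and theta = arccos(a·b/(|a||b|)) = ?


a·b = -13*18 + 6*14 = -234 + 84 = -150
|a| = sqrt(169+36) = 14.3178
|b| = sqrt(324+196) = 22.8035
cos(theta) = -150/(sqrt(205)*sqrt(520)) = -150/sqrt(106600) = -0.459423
theta = arccos(-150/sqrt(106600)) = 117.3499 degrees

a·b = -150, theta = 117.3499 deg


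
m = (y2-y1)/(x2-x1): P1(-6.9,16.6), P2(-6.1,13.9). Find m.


dy = 13.9 - 16.6 = -2.7
dx = -6.1 + 6.9 = 0.8
m = -2.7/0.8 = -3.3750

m = -3.3750


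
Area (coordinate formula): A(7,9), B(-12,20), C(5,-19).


7*(20+ 19) = 273
-12*(-19-9) = 336
5*(9-20) = -55
sum = 554
Area = |554|/2 = 277.0000

277.0000 sq units


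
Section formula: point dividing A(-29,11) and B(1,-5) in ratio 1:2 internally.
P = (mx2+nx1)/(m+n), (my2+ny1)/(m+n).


Px = (1*1 + 2*(-29))/3 = -57/3 = -19.0000
Py = (1*(-5) + 2*11)/3 = 17/3 = 5.6667

P = (-19.0000, 5.6667)


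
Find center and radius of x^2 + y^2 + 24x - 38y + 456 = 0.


h = -D/2 = -24/2 = -12
k = -E/2 = 38/2 = 19
r^2 = h^2 + k^2 - F = 144 + 361 - 456 = 49
r = 7

Center (-12, 19), radius = 7


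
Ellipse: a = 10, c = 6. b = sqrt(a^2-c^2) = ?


b^2 = 10^2 - (6)^2 = 100 - 36 = 64
b = sqrt(64) = 8

b = 8


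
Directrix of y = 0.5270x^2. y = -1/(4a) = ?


a = 0.5270
1/(4a) = 0.4744
directrix: y = -0.4744 = -0.4744

y = -0.4744


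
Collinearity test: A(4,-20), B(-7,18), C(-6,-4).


4*(18+ 4) - 7*(-4+ 20) - 6*(-20-18)
= 88 - 112 + 228 = 204

No, not collinear (determinant = 204)


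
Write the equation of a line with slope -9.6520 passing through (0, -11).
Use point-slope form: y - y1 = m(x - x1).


y + 11 = -9.6520(x - 0)
y = -9.6520x - 11 + 9.6520*0
y = -9.6520x - 11.0000

y = -9.6520x - 11.0000


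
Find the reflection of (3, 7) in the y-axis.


Reflection rule for y-axis: (-x, y)
(3, 7) -> (-3, 7)

(-3, 7)


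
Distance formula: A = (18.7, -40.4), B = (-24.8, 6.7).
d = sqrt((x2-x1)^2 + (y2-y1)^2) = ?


dx = -24.8 - 18.7 = -43.5
dy = 6.7 + 40.4 = 47.1
d = sqrt(1892.25 + 2218.41) = sqrt(4110.66) = 64.1144

64.1144


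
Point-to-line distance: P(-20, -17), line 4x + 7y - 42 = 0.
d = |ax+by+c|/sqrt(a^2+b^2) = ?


|4*(-20) + 7*(-17) - 42| = |-241| = 241
sqrt(16 + 49) = sqrt(65) = 8.0623
d = 241/sqrt(65) = 29.8924

29.8924


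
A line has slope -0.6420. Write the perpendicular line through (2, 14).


Perpendicular slope = -1/m1 = -1/(-0.6420) = 1.5576
b2 = y0 - m2*x0 = 14 + 2/(-0.6420) = 14 - 3.1153 = 10.8847

y = 1.5576x + 10.8847


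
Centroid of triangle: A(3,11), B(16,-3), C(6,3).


Gx = (3+16+6)/3 = 25/3 = 8.3333
Gy = (11- 3+3)/3 = 11/3 = 3.6667

G = (8.3333, 3.6667)


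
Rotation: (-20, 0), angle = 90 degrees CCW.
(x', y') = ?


cos(90) = 0, sin(90) = 1
x' = -20*0 - 0*1 = 0
y' = -20*1 + 0*0 = -20

(0, -20)


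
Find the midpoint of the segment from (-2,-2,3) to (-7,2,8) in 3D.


Mx = (-2- 7)/2 = -4.5000
My = (-2+2)/2 = 0
Mz = (3+8)/2 = 5.5000

M = (-4.5000, 0, 5.5000)


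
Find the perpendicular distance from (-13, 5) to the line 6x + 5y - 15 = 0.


|6*(-13) + 5*5 - 15| = |-68| = 68
sqrt(36 + 25) = sqrt(61) = 7.8102
d = 68/sqrt(61) = 8.7065

8.7065


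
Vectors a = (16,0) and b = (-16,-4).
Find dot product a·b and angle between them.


a·b = 16*(-16) + 0*(-4) = -256 + 0 = -256
|a| = sqrt(256+0) = 16.0000
|b| = sqrt(256+16) = 16.4924
cos(theta) = -256/(sqrt(256)*sqrt(272)) = -256/sqrt(69632) = -0.970143
theta = arccos(-256/sqrt(69632)) = 165.9638 degrees

a·b = -256, theta = 165.9638 deg


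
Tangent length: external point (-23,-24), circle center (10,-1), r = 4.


d = sqrt((-23-10)^2 + (-24+ 1)^2) = sqrt(1089+529) = 40.2244
L = sqrt(1618.0000 - 16) = sqrt(1602.0000) = 40.0250

40.0250


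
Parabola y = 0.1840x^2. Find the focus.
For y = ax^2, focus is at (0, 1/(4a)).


a = 0.1840
4a = 0.7360
focus = (0, 1/0.7360) = (0, 1.3587)

Focus = (0, 1.3587)


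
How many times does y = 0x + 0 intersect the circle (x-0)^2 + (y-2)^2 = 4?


Substitute y = 0x + 0: (x-0)^2 + (0x+0-2)^2 = 4
Expand to Ax^2 + Bx + C = 0, where b-k = -2
A = 1+m^2 = 1
B = 2(m(b-k) - h) = 2(0*(-2) - 0) = 0
C = h^2 + (b-k)^2 - r^2 = 0 + 4 - 4 = 0
disc = B^2-4AC = 0 - 0 = 0
disc = 0

1 intersection point (tangent)


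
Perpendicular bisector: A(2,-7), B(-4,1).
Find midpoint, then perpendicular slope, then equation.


Midpoint = (-1, -3)
Slope of AB = dy/dx = 8/(-6) = -1.3333
Perp slope = -dx/dy = 6/8 = 0.7500
b = My - (perp slope)*Mx = -3 + (-6*(-1))/8 = -3 + 0.7500 = -2.2500

y = 0.7500x - 2.2500


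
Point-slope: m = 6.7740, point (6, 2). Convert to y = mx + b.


y - 2 = 6.7740(x - 6)
y = 6.7740x + 2 - 6.7740*6
y = 6.7740x - 38.6440

y = 6.7740x - 38.6440


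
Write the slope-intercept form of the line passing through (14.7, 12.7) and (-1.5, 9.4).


m = (-3.3)/(-16.2) = 0.2037
b = y1 - m*x1 = 12.7 - (-3.3*14.7)/(-16.2) = 12.7 - 2.9944 = 9.7056

y = 0.2037x + 9.7056


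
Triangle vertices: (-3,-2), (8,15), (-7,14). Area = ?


-3*(15-14) = -3
8*(14+ 2) = 128
-7*(-2-15) = 119
sum = 244
Area = |244|/2 = 122.0000

122.0000 sq units


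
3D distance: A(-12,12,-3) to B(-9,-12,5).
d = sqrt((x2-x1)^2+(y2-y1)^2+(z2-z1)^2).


dx=3, dy=-24, dz=8
d = sqrt(9+576+64) = sqrt(649) = 25.4755

25.4755


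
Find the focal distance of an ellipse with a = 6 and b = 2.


c^2 = 6^2 - 2^2 = 36 - 4 = 32
c = sqrt(32) = 5.6569

c = 5.6569


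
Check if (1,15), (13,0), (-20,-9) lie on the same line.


1*(0+ 9) + 13*(-9-15) - 20*(15-0)
= 9 - 312 - 300 = -603

No, not collinear (determinant = -603)


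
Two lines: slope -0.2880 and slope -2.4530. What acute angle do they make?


m1-m2 = 2.165
1+m1*m2 = 1.706464
tan(theta) = |2.165/1.706464| = 1.268705
theta = arctan(|2.165/1.706464|) = 51.7546 degrees (acute angle)

51.7546 degrees


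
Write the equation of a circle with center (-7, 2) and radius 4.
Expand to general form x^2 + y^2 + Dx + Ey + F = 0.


(x+ 7)^2 + (y-2)^2 = 4^2
D = -2h = 14, E = -2k = -4
F = h^2+k^2-r^2 = 49+4-16 = 37

x^2 + y^2 + 14x - 4y + 37 = 0


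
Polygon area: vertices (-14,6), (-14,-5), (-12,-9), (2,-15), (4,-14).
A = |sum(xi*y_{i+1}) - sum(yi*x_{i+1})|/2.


sum(xi*y_{i+1}) = -14*(-5) - 14*(-9) - 12*(-15) + 2*(-14) + 4*6 = 372
sum(yi*x_{i+1}) = 6*(-14) - 5*(-12) - 9*2 - 15*4 - 14*(-14) = 94
Area = |372 - 94|/2 = 278/2 = 139.0000

139.0000 sq units


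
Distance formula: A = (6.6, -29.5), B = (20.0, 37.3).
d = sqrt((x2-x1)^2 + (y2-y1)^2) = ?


dx = 20.0 - 6.6 = 13.4
dy = 37.3 + 29.5 = 66.8
d = sqrt(179.56 + 4462.24) = sqrt(4641.8) = 68.1308

68.1308


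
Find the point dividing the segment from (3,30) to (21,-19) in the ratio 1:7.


Px = (1*21 + 7*3)/8 = 42/8 = 5.2500
Py = (1*(-19) + 7*30)/8 = 191/8 = 23.8750

P = (5.2500, 23.8750)


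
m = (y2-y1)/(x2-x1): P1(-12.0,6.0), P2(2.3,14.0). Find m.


dy = 14.0 - 6.0 = 8.0
dx = 2.3 + 12.0 = 14.3
m = 8.0/14.3 = 0.5594

m = 0.5594


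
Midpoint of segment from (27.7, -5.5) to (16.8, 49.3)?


Mx = (27.7 + 16.8)/2 = 44.5/2 = 22.2500
My = (-5.5 + 49.3)/2 = 43.8/2 = 21.9000

(22.2500, 21.9000)


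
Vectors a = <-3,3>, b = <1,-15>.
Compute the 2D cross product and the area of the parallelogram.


cross = -3*(-15) - 3*1 = 45 - 3 = 42
Parallelogram area = |42| = 42

cross = 42, parallelogram area = 42


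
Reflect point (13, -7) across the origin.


Reflection rule for origin: (-x, -y)
(13, -7) -> (-13, 7)

(-13, 7)


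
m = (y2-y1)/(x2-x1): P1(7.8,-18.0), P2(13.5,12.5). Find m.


dy = 12.5 + 18.0 = 30.5
dx = 13.5 - 7.8 = 5.7
m = 30.5/5.7 = 5.3509

m = 5.3509


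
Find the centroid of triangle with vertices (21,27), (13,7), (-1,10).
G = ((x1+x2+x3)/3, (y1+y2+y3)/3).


Gx = (21+13- 1)/3 = 33/3 = 11.0000
Gy = (27+7+10)/3 = 44/3 = 14.6667

G = (11.0000, 14.6667)


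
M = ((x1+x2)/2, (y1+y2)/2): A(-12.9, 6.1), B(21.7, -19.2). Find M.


Mx = (-12.9 + 21.7)/2 = 8.8/2 = 4.4000
My = (6.1 - 19.2)/2 = -13.1/2 = -6.5500

(4.4000, -6.5500)


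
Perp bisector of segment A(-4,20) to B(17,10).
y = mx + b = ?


Midpoint = (6.5, 15)
Slope of AB = dy/dx = -10/21 = -0.4762
Perp slope = -dx/dy = 21/10 = 2.1000
b = My - (perp slope)*Mx = 15 + (21*6.5)/(-10) = 15 - 13.6500 = 1.3500

y = 2.1000x + 1.3500


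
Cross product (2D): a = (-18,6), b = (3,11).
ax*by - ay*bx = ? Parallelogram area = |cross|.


cross = -18*11 - 6*3 = -198 - 18 = -216
Parallelogram area = |-216| = 216

cross = -216, parallelogram area = 216


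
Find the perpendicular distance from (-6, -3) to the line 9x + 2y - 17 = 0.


|9*(-6) + 2*(-3) - 17| = |-77| = 77
sqrt(81 + 4) = sqrt(85) = 9.2195
d = 77/sqrt(85) = 8.3518

8.3518


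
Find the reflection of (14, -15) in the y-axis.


Reflection rule for y-axis: (-x, y)
(14, -15) -> (-14, -15)

(-14, -15)


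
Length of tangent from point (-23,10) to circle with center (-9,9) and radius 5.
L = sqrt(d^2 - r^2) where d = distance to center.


d = sqrt((-23+ 9)^2 + (10-9)^2) = sqrt(196+1) = 14.0357
L = sqrt(197.0000 - 25) = sqrt(172.0000) = 13.1149

13.1149


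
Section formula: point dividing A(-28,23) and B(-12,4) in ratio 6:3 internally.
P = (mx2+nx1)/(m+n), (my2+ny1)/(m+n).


Px = (6*(-12) + 3*(-28))/9 = -156/9 = -17.3333
Py = (6*4 + 3*23)/9 = 93/9 = 10.3333

P = (-17.3333, 10.3333)


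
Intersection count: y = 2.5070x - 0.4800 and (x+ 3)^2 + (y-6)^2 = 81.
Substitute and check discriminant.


Substitute y = 2.5070x - 0.4800: (x+ 3)^2 + (2.5070x- 0.4800-6)^2 = 81
Expand to Ax^2 + Bx + C = 0, where b-k = -6.48
A = 1+m^2 = 7.285049
B = 2(m(b-k) - h) = 2(2.5070*(-6.48) + 3) = -26.49072
C = h^2 + (b-k)^2 - r^2 = 9 + 41.9904 - 81 = -30.0096
disc = B^2-4AC = 701.7582 + 874.4856 = 1576.2438
disc > 0

2 intersection points


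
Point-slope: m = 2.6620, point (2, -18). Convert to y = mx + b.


y + 18 = 2.6620(x - 2)
y = 2.6620x - 18 - 2.6620*2
y = 2.6620x - 23.3240

y = 2.6620x - 23.3240


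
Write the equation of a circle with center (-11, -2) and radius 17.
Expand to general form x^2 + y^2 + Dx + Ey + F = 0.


(x+ 11)^2 + (y+ 2)^2 = 17^2
D = -2h = 22, E = -2k = 4
F = h^2+k^2-r^2 = 121+4-289 = -164

x^2 + y^2 + 22x + 4y - 164 = 0


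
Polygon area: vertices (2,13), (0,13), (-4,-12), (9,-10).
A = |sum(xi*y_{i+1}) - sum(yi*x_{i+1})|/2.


sum(xi*y_{i+1}) = 2*13 + 0*(-12) - 4*(-10) + 9*13 = 183
sum(yi*x_{i+1}) = 13*0 + 13*(-4) - 12*9 - 10*2 = -180
Area = |183 + 180|/2 = 363/2 = 181.5000

181.5000 sq units


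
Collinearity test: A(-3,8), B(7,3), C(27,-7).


-3*(3+ 7) + 7*(-7-8) + 27*(8-3)
= -30 - 105 + 135 = 0

Yes, collinear (determinant = 0)


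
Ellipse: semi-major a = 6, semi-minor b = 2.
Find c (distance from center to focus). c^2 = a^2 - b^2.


c^2 = 6^2 - 2^2 = 36 - 4 = 32
c = sqrt(32) = 5.6569

c = 5.6569


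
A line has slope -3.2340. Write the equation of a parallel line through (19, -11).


Parallel lines have equal slopes.
m2 = -3.2340
b2 = -11 + 3.2340*19 = 50.4460

y = -3.2340x + 50.4460


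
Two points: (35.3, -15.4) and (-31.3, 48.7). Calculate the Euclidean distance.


dx = -31.3 - 35.3 = -66.6
dy = 48.7 + 15.4 = 64.1
d = sqrt(4435.56 + 4108.81) = sqrt(8544.37) = 92.4358

92.4358


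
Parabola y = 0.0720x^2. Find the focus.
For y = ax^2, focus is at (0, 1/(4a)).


a = 0.0720
4a = 0.2880
focus = (0, 1/0.2880) = (0, 3.4722)

Focus = (0, 3.4722)


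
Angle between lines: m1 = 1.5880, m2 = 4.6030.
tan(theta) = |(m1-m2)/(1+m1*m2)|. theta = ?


m1-m2 = -3.015
1+m1*m2 = 8.309564
tan(theta) = |-3.015/8.309564| = 0.362835
theta = arctan(|-3.015/8.309564|) = 19.9425 degrees (acute angle)

19.9425 degrees


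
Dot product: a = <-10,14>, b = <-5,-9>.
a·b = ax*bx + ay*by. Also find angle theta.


a·b = -10*(-5) + 14*(-9) = 50 - 126 = -76
|a| = sqrt(100+196) = 17.2047
|b| = sqrt(25+81) = 10.2956
cos(theta) = -76/(sqrt(296)*sqrt(106)) = -76/sqrt(31376) = -0.429057
theta = arccos(-76/sqrt(31376)) = 115.4077 degrees

a·b = -76, theta = 115.4077 deg


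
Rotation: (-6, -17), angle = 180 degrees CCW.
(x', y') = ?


cos(180) = -1, sin(180) = 0
x' = -6*(-1) + 17*0 = 6
y' = -6*0 - 17*(-1) = 17

(6, 17)


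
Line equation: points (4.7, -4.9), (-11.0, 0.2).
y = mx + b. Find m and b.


m = (5.1)/(-15.7) = -0.3248
b = y1 - m*x1 = -4.9 - (5.1*4.7)/(-15.7) = -4.9 + 1.5268 = -3.3732

y = -0.3248x - 3.3732


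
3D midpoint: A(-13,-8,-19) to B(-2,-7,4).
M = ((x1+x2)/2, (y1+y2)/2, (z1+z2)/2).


Mx = (-13- 2)/2 = -7.5000
My = (-8- 7)/2 = -7.5000
Mz = (-19+4)/2 = -7.5000

M = (-7.5000, -7.5000, -7.5000)


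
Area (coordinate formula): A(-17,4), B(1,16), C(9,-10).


-17*(16+ 10) = -442
1*(-10-4) = -14
9*(4-16) = -108
sum = -564
Area = |-564|/2 = 282.0000

282.0000 sq units


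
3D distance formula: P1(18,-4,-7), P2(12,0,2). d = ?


dx=-6, dy=4, dz=9
d = sqrt(36+16+81) = sqrt(133) = 11.5326

11.5326


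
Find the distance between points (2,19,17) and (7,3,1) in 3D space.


dx=5, dy=-16, dz=-16
d = sqrt(25+256+256) = sqrt(537) = 23.1733

23.1733


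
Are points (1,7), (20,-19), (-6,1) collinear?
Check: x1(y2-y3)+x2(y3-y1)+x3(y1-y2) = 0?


1*(-19-1) + 20*(1-7) - 6*(7+ 19)
= -20 - 120 - 156 = -296

No, not collinear (determinant = -296)


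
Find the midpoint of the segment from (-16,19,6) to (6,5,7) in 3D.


Mx = (-16+6)/2 = -5.0000
My = (19+5)/2 = 12.0000
Mz = (6+7)/2 = 6.5000

M = (-5.0000, 12.0000, 6.5000)


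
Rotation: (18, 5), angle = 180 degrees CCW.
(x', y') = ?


cos(180) = -1, sin(180) = 0
x' = 18*(-1) - 5*0 = -18
y' = 18*0 + 5*(-1) = -5

(-18, -5)


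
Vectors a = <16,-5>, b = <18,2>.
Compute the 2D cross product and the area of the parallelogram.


cross = 16*2 + 5*18 = 32 + 90 = 122
Parallelogram area = |122| = 122

cross = 122, parallelogram area = 122


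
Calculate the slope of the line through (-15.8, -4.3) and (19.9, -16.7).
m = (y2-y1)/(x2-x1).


dy = -16.7 + 4.3 = -12.4
dx = 19.9 + 15.8 = 35.7
m = -12.4/35.7 = -0.3473

m = -0.3473


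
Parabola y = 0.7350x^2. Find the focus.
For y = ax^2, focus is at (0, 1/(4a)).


a = 0.7350
4a = 2.9400
focus = (0, 1/2.9400) = (0, 0.3401)

Focus = (0, 0.3401)


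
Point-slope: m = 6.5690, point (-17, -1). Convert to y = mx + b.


y + 1 = 6.5690(x + 17)
y = 6.5690x - 1 - 6.5690*(-17)
y = 6.5690x + 110.6730

y = 6.5690x + 110.6730


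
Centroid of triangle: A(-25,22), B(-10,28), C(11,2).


Gx = (-25- 10+11)/3 = -24/3 = -8.0000
Gy = (22+28+2)/3 = 52/3 = 17.3333

G = (-8.0000, 17.3333)


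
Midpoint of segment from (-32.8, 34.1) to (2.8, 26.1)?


Mx = (-32.8 + 2.8)/2 = -30/2 = -15.0000
My = (34.1 + 26.1)/2 = 60.2/2 = 30.1000

(-15.0000, 30.1000)


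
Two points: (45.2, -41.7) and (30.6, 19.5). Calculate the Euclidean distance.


dx = 30.6 - 45.2 = -14.6
dy = 19.5 + 41.7 = 61.2
d = sqrt(213.16 + 3745.44) = sqrt(3958.6) = 62.9174

62.9174


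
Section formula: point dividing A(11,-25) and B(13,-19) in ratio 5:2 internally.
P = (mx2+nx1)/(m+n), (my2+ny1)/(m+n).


Px = (5*13 + 2*11)/7 = 87/7 = 12.4286
Py = (5*(-19) + 2*(-25))/7 = -145/7 = -20.7143

P = (12.4286, -20.7143)


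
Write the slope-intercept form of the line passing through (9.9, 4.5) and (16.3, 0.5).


m = (-4.0)/(6.4) = -0.6250
b = y1 - m*x1 = 4.5 - (-4.0*9.9)/(6.4) = 4.5 + 6.1875 = 10.6875

y = -0.6250x + 10.6875


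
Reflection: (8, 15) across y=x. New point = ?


Reflection rule for y=x: (y, x)
(8, 15) -> (15, 8)

(15, 8)


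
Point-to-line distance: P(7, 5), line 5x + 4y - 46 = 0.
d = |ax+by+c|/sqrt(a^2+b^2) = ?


|5*7 + 4*5 - 46| = |9| = 9
sqrt(25 + 16) = sqrt(41) = 6.4031
d = 9/sqrt(41) = 1.4056

1.4056


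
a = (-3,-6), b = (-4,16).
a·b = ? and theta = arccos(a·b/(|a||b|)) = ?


a·b = -3*(-4) - 6*16 = 12 - 96 = -84
|a| = sqrt(9+36) = 6.7082
|b| = sqrt(16+256) = 16.4924
cos(theta) = -84/(sqrt(45)*sqrt(272)) = -84/sqrt(12240) = -0.759257
theta = arccos(-84/sqrt(12240)) = 139.3987 degrees

a·b = -84, theta = 139.3987 deg


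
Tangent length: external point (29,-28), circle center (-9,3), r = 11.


d = sqrt((29+ 9)^2 + (-28-3)^2) = sqrt(1444+961) = 49.0408
L = sqrt(2405.0000 - 121) = sqrt(2284.0000) = 47.7912

47.7912


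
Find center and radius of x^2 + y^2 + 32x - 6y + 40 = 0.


h = -D/2 = -32/2 = -16
k = -E/2 = 6/2 = 3
r^2 = h^2 + k^2 - F = 256 + 9 - 40 = 225
r = 15

Center (-16, 3), radius = 15


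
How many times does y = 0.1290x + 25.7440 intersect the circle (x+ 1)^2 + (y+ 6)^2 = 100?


Substitute y = 0.1290x + 25.7440: (x+ 1)^2 + (0.1290x+25.7440+ 6)^2 = 100
Expand to Ax^2 + Bx + C = 0, where b-k = 31.744
A = 1+m^2 = 1.016641
B = 2(m(b-k) - h) = 2(0.1290*31.744 + 1) = 10.189952
C = h^2 + (b-k)^2 - r^2 = 1 + 1007.681536 - 100 = 908.681536
disc = B^2-4AC = 103.8351 - 3695.2116 = -3591.3765
disc < 0

0 intersection points


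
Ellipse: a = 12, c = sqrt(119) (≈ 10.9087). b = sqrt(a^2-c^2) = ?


b^2 = 12^2 - (sqrt(119))^2 = 144 - 119 = 25
b = sqrt(25) = 5

b = 5


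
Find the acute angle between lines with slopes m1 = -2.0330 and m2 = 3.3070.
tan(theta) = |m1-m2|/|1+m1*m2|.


m1-m2 = -5.34
1+m1*m2 = -5.723131
tan(theta) = |-5.34/(-5.723131)| = 0.933056
theta = arctan(|-5.34/(-5.723131)|) = 43.0166 degrees (acute angle)

43.0166 degrees


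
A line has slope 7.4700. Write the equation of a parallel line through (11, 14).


Parallel lines have equal slopes.
m2 = 7.4700
b2 = 14 - 7.4700*11 = -68.1700

y = 7.4700x - 68.1700


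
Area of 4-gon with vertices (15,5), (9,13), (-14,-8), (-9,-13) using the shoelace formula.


sum(xi*y_{i+1}) = 15*13 + 9*(-8) - 14*(-13) - 9*5 = 260
sum(yi*x_{i+1}) = 5*9 + 13*(-14) - 8*(-9) - 13*15 = -260
Area = |260 + 260|/2 = 520/2 = 260.0000

260.0000 sq units


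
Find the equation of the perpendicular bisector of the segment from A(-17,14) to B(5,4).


Midpoint = (-6, 9)
Slope of AB = dy/dx = -10/22 = -0.4545
Perp slope = -dx/dy = 22/10 = 2.2000
b = My - (perp slope)*Mx = 9 + (22*(-6))/(-10) = 9 + 13.2000 = 22.2000

y = 2.2000x + 22.2000


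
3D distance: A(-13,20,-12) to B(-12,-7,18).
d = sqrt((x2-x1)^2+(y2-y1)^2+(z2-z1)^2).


dx=1, dy=-27, dz=30
d = sqrt(1+729+900) = sqrt(1630) = 40.3733

40.3733


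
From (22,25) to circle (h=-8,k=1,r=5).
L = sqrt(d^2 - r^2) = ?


d = sqrt((22+ 8)^2 + (25-1)^2) = sqrt(900+576) = 38.4187
L = sqrt(1476.0000 - 25) = sqrt(1451.0000) = 38.0920

38.0920


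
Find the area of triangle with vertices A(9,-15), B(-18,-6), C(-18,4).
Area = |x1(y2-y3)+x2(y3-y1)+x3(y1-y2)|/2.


9*(-6-4) = -90
-18*(4+ 15) = -342
-18*(-15+ 6) = 162
sum = -270
Area = |-270|/2 = 135.0000

135.0000 sq units


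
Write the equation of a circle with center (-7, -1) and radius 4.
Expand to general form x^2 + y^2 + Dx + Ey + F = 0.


(x+ 7)^2 + (y+ 1)^2 = 4^2
D = -2h = 14, E = -2k = 2
F = h^2+k^2-r^2 = 49+1-16 = 34

x^2 + y^2 + 14x + 2y + 34 = 0


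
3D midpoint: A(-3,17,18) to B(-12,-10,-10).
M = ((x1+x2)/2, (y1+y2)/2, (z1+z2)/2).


Mx = (-3- 12)/2 = -7.5000
My = (17- 10)/2 = 3.5000
Mz = (18- 10)/2 = 4.0000

M = (-7.5000, 3.5000, 4.0000)


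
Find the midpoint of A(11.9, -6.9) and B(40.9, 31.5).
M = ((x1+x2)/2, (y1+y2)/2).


Mx = (11.9 + 40.9)/2 = 52.8/2 = 26.4000
My = (-6.9 + 31.5)/2 = 24.6/2 = 12.3000

(26.4000, 12.3000)


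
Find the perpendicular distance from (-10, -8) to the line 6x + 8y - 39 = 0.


|6*(-10) + 8*(-8) - 39| = |-163| = 163
sqrt(36 + 64) = sqrt(100) = 10.0000
d = 163/sqrt(100) = 16.3000

16.3000


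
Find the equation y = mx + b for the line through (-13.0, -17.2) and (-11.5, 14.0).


m = (31.2)/(1.5) = 20.8000
b = y1 - m*x1 = -17.2 - (31.2*(-13.0))/(1.5) = -17.2 + 270.4000 = 253.2000

y = 20.8000x + 253.2000


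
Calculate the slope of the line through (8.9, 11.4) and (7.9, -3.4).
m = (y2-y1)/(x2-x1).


dy = -3.4 - 11.4 = -14.8
dx = 7.9 - 8.9 = -1.0
m = -14.8/(-1.0) = 14.8000

m = 14.8000


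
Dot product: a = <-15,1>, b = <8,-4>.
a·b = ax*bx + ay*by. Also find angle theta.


a·b = -15*8 + 1*(-4) = -120 - 4 = -124
|a| = sqrt(225+1) = 15.0333
|b| = sqrt(64+16) = 8.9443
cos(theta) = -124/(sqrt(226)*sqrt(80)) = -124/sqrt(18080) = -0.922194
theta = arccos(-124/sqrt(18080)) = 157.2490 degrees

a·b = -124, theta = 157.2490 deg


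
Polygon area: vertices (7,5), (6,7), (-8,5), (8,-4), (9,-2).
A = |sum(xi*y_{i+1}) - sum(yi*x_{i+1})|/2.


sum(xi*y_{i+1}) = 7*7 + 6*5 - 8*(-4) + 8*(-2) + 9*5 = 140
sum(yi*x_{i+1}) = 5*6 + 7*(-8) + 5*8 - 4*9 - 2*7 = -36
Area = |140 + 36|/2 = 176/2 = 88.0000

88.0000 sq units


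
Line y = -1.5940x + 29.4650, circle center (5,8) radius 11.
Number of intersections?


Substitute y = -1.5940x + 29.4650: (x-5)^2 + (-1.5940x+29.4650-8)^2 = 121
Expand to Ax^2 + Bx + C = 0, where b-k = 21.465
A = 1+m^2 = 3.540836
B = 2(m(b-k) - h) = 2(-1.5940*21.465 - 5) = -78.43042
C = h^2 + (b-k)^2 - r^2 = 25 + 460.746225 - 121 = 364.746225
disc = B^2-4AC = 6151.3308 - 5166.0263 = 985.3045
disc > 0

2 intersection points


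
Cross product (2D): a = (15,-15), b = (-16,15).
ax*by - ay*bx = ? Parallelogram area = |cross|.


cross = 15*15 + 15*(-16) = 225 - 240 = -15
Parallelogram area = |-15| = 15

cross = -15, parallelogram area = 15


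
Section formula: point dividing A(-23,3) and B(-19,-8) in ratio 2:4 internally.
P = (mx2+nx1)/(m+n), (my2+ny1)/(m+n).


Px = (2*(-19) + 4*(-23))/6 = -130/6 = -21.6667
Py = (2*(-8) + 4*3)/6 = -4/6 = -0.6667

P = (-21.6667, -0.6667)


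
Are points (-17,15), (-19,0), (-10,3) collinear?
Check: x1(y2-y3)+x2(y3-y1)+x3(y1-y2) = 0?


-17*(0-3) - 19*(3-15) - 10*(15-0)
= 51 + 228 - 150 = 129

No, not collinear (determinant = 129)


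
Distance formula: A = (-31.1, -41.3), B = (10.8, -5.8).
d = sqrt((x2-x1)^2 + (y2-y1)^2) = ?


dx = 10.8 + 31.1 = 41.9
dy = -5.8 + 41.3 = 35.5
d = sqrt(1755.61 + 1260.25) = sqrt(3015.86) = 54.9168

54.9168


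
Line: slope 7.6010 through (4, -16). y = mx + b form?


y + 16 = 7.6010(x - 4)
y = 7.6010x - 16 - 7.6010*4
y = 7.6010x - 46.4040

y = 7.6010x - 46.4040


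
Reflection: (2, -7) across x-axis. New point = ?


Reflection rule for x-axis: (x, -y)
(2, -7) -> (2, 7)

(2, 7)


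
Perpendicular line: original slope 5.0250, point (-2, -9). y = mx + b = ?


Perpendicular slope = -1/m1 = -1/5.0250 = -0.1990
b2 = y0 - m2*x0 = -9 - 2/5.0250 = -9 - 0.3980 = -9.3980

y = -0.1990x - 9.3980


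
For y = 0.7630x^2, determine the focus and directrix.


a = 0.7630
1/(4a) = 0.3277
Focus = (0, 0.3277)
Directrix: y = -0.3277

Focus = (0, 0.3277), Directrix: y = -0.3277


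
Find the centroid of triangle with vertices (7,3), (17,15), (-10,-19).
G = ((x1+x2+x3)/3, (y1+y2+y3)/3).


Gx = (7+17- 10)/3 = 14/3 = 4.6667
Gy = (3+15- 19)/3 = -1/3 = -0.3333

G = (4.6667, -0.3333)


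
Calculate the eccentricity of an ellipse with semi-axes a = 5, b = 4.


c = sqrt(25-16) = sqrt(9) = 3.0000
e = c/a = 3/5 = 0.6000

e = 0.6000


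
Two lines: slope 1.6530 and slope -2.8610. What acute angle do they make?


m1-m2 = 4.514
1+m1*m2 = -3.729233
tan(theta) = |4.514/(-3.729233)| = 1.210437
theta = arctan(|4.514/(-3.729233)|) = 50.4382 degrees (acute angle)

50.4382 degrees


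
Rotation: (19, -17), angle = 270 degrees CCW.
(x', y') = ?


cos(270) = 0, sin(270) = -1
x' = 19*0 + 17*(-1) = -17
y' = 19*(-1) - 17*0 = -19

(-17, -19)


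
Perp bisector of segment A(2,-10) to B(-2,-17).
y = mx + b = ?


Midpoint = (0, -13.5)
Slope of AB = dy/dx = -7/(-4) = 1.7500
Perp slope = -dx/dy = -4/7 = -0.5714
b = My - (perp slope)*Mx = -13.5 + (-4*0)/(-7) = -13.5 + 0 = -13.5000

y = -0.5714x - 13.5000


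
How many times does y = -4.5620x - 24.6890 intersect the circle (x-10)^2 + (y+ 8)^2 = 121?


Substitute y = -4.5620x - 24.6890: (x-10)^2 + (-4.5620x- 24.6890+ 8)^2 = 121
Expand to Ax^2 + Bx + C = 0, where b-k = -16.689
A = 1+m^2 = 21.811844
B = 2(m(b-k) - h) = 2(-4.5620*(-16.689) - 10) = 132.270436
C = h^2 + (b-k)^2 - r^2 = 100 + 278.522721 - 121 = 257.522721
disc = B^2-4AC = 17495.4682 - 22468.1817 = -4972.7135
disc < 0

0 intersection points


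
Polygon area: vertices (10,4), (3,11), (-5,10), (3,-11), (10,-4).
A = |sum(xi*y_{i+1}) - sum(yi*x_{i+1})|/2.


sum(xi*y_{i+1}) = 10*11 + 3*10 - 5*(-11) + 3*(-4) + 10*4 = 223
sum(yi*x_{i+1}) = 4*3 + 11*(-5) + 10*3 - 11*10 - 4*10 = -163
Area = |223 + 163|/2 = 386/2 = 193.0000

193.0000 sq units


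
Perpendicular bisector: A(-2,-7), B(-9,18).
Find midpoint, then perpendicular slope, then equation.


Midpoint = (-5.5, 5.5)
Slope of AB = dy/dx = 25/(-7) = -3.5714
Perp slope = -dx/dy = 7/25 = 0.2800
b = My - (perp slope)*Mx = 5.5 + (-7*(-5.5))/25 = 5.5 + 1.5400 = 7.0400

y = 0.2800x + 7.0400


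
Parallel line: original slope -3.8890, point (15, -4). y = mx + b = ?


Parallel lines have equal slopes.
m2 = -3.8890
b2 = -4 + 3.8890*15 = 54.3350

y = -3.8890x + 54.3350


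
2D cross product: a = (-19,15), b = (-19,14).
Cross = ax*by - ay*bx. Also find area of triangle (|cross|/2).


cross = -19*14 - 15*(-19) = -266 + 285 = 19
Triangle area = |19|/2 = 19/2 = 9.5000

cross = 19, triangle area = 9.5000


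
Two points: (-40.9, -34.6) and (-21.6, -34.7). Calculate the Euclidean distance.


dx = -21.6 + 40.9 = 19.3
dy = -34.7 + 34.6 = -0.1
d = sqrt(372.49 + 0.01) = sqrt(372.5) = 19.3003

19.3003


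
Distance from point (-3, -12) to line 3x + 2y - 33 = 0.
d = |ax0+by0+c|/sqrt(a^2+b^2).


|3*(-3) + 2*(-12) - 33| = |-66| = 66
sqrt(9 + 4) = sqrt(13) = 3.6056
d = 66/sqrt(13) = 18.3051

18.3051


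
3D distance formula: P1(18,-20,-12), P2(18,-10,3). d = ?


dx=0, dy=10, dz=15
d = sqrt(0+100+225) = sqrt(325) = 18.0278

18.0278


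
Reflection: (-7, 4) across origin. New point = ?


Reflection rule for origin: (-x, -y)
(-7, 4) -> (7, -4)

(7, -4)


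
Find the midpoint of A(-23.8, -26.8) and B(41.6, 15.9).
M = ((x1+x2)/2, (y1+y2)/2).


Mx = (-23.8 + 41.6)/2 = 17.8/2 = 8.9000
My = (-26.8 + 15.9)/2 = -10.9/2 = -5.4500

(8.9000, -5.4500)


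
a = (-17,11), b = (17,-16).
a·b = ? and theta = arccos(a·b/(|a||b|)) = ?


a·b = -17*17 + 11*(-16) = -289 - 176 = -465
|a| = sqrt(289+121) = 20.2485
|b| = sqrt(289+256) = 23.3452
cos(theta) = -465/(sqrt(410)*sqrt(545)) = -465/sqrt(223450) = -0.983700
theta = arccos(-465/sqrt(223450)) = 169.6409 degrees

a·b = -465, theta = 169.6409 deg


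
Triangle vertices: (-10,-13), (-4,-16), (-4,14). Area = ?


-10*(-16-14) = 300
-4*(14+ 13) = -108
-4*(-13+ 16) = -12
sum = 180
Area = |180|/2 = 90.0000

90.0000 sq units


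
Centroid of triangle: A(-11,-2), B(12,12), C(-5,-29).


Gx = (-11+12- 5)/3 = -4/3 = -1.3333
Gy = (-2+12- 29)/3 = -19/3 = -6.3333

G = (-1.3333, -6.3333)


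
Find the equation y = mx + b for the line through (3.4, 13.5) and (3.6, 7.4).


m = (-6.1)/(0.2) = -30.5000
b = y1 - m*x1 = 13.5 - (-6.1*3.4)/(0.2) = 13.5 + 103.7000 = 117.2000

y = -30.5000x + 117.2000


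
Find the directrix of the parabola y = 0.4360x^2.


a = 0.4360
1/(4a) = 0.5734
directrix: y = -0.5734 = -0.5734

y = -0.5734


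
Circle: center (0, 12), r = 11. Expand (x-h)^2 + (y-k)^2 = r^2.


(x-0)^2 + (y-12)^2 = 11^2
D = -2h = 0, E = -2k = -24
F = h^2+k^2-r^2 = 0+144-121 = 23

x^2 + y^2 - 24y + 23 = 0


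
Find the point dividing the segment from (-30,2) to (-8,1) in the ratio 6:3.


Px = (6*(-8) + 3*(-30))/9 = -138/9 = -15.3333
Py = (6*1 + 3*2)/9 = 12/9 = 1.3333

P = (-15.3333, 1.3333)


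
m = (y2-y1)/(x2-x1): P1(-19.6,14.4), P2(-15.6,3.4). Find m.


dy = 3.4 - 14.4 = -11.0
dx = -15.6 + 19.6 = 4
m = -11.0/4 = -2.7500

m = -2.7500


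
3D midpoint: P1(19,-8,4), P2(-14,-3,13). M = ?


Mx = (19- 14)/2 = 2.5000
My = (-8- 3)/2 = -5.5000
Mz = (4+13)/2 = 8.5000

M = (2.5000, -5.5000, 8.5000)


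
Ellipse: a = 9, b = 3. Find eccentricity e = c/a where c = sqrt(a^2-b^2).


c = sqrt(81-9) = sqrt(72) = 8.4853
e = c/a = sqrt(72)/9 = 0.9428

e = 0.9428


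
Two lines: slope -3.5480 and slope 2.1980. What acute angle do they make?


m1-m2 = -5.746
1+m1*m2 = -6.798504
tan(theta) = |-5.746/(-6.798504)| = 0.845186
theta = arctan(|-5.746/(-6.798504)|) = 40.2040 degrees (acute angle)

40.2040 degrees


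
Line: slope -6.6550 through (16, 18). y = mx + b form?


y - 18 = -6.6550(x - 16)
y = -6.6550x + 18 + 6.6550*16
y = -6.6550x + 124.4800

y = -6.6550x + 124.4800


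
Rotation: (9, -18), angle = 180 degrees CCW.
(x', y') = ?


cos(180) = -1, sin(180) = 0
x' = 9*(-1) + 18*0 = -9
y' = 9*0 - 18*(-1) = 18

(-9, 18)


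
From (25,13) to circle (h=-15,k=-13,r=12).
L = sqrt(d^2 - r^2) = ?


d = sqrt((25+ 15)^2 + (13+ 13)^2) = sqrt(1600+676) = 47.7074
L = sqrt(2276.0000 - 144) = sqrt(2132.0000) = 46.1736

46.1736


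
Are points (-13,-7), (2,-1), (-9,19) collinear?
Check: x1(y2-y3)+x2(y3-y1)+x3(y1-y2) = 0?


-13*(-1-19) + 2*(19+ 7) - 9*(-7+ 1)
= 260 + 52 + 54 = 366

No, not collinear (determinant = 366)


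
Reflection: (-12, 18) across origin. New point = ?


Reflection rule for origin: (-x, -y)
(-12, 18) -> (12, -18)

(12, -18)


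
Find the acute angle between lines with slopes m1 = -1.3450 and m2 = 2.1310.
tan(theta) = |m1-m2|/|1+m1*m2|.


m1-m2 = -3.476
1+m1*m2 = -1.866195
tan(theta) = |-3.476/(-1.866195)| = 1.862613
theta = arctan(|-3.476/(-1.866195)|) = 61.7695 degrees (acute angle)

61.7695 degrees


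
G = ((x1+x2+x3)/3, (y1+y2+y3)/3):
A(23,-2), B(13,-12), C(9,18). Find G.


Gx = (23+13+9)/3 = 45/3 = 15.0000
Gy = (-2- 12+18)/3 = 4/3 = 1.3333

G = (15.0000, 1.3333)


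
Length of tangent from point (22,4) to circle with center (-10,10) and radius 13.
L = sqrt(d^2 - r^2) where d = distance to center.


d = sqrt((22+ 10)^2 + (4-10)^2) = sqrt(1024+36) = 32.5576
L = sqrt(1060.0000 - 169) = sqrt(891.0000) = 29.8496

29.8496


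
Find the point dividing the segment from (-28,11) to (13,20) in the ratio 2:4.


Px = (2*13 + 4*(-28))/6 = -86/6 = -14.3333
Py = (2*20 + 4*11)/6 = 84/6 = 14.0000

P = (-14.3333, 14.0000)


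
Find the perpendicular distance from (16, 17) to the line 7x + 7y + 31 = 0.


|7*16 + 7*17 + 31| = |262| = 262
sqrt(49 + 49) = sqrt(98) = 9.8995
d = 262/sqrt(98) = 26.4660

26.4660


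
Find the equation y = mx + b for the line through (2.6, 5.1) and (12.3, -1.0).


m = (-6.1)/(9.7) = -0.6289
b = y1 - m*x1 = 5.1 - (-6.1*2.6)/(9.7) = 5.1 + 1.6351 = 6.7351

y = -0.6289x + 6.7351


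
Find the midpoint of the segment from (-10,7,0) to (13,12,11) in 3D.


Mx = (-10+13)/2 = 1.5000
My = (7+12)/2 = 9.5000
Mz = (0+11)/2 = 5.5000

M = (1.5000, 9.5000, 5.5000)


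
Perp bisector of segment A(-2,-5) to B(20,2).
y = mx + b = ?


Midpoint = (9, -1.5)
Slope of AB = dy/dx = 7/22 = 0.3182
Perp slope = -dx/dy = -22/7 = -3.1429
b = My - (perp slope)*Mx = -1.5 + (22*9)/7 = -1.5 + 28.2857 = 26.7857

y = -3.1429x + 26.7857


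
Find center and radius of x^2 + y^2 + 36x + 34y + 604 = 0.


h = -D/2 = -36/2 = -18
k = -E/2 = -34/2 = -17
r^2 = h^2 + k^2 - F = 324 + 289 - 604 = 9
r = 3

Center (-18, -17), radius = 3


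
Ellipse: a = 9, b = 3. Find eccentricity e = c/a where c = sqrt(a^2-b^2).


c = sqrt(81-9) = sqrt(72) = 8.4853
e = c/a = sqrt(72)/9 = 0.9428

e = 0.9428


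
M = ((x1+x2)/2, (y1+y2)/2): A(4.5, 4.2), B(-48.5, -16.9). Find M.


Mx = (4.5 - 48.5)/2 = -44.0/2 = -22.0000
My = (4.2 - 16.9)/2 = -12.7/2 = -6.3500

(-22.0000, -6.3500)


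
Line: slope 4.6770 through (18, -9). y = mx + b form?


y + 9 = 4.6770(x - 18)
y = 4.6770x - 9 - 4.6770*18
y = 4.6770x - 93.1860

y = 4.6770x - 93.1860


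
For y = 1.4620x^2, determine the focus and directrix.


a = 1.4620
1/(4a) = 0.1710
Focus = (0, 0.1710)
Directrix: y = -0.1710

Focus = (0, 0.1710), Directrix: y = -0.1710


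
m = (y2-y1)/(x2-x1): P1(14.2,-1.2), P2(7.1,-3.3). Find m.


dy = -3.3 + 1.2 = -2.1
dx = 7.1 - 14.2 = -7.1
m = -2.1/(-7.1) = 0.2958

m = 0.2958


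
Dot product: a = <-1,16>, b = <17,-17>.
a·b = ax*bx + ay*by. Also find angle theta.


a·b = -1*17 + 16*(-17) = -17 - 272 = -289
|a| = sqrt(1+256) = 16.0312
|b| = sqrt(289+289) = 24.0416
cos(theta) = -289/(sqrt(257)*sqrt(578)) = -289/sqrt(148546) = -0.749838
theta = arccos(-289/sqrt(148546)) = 138.5763 degrees

a·b = -289, theta = 138.5763 deg


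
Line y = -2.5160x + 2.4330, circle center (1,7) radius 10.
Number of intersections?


Substitute y = -2.5160x + 2.4330: (x-1)^2 + (-2.5160x+2.4330-7)^2 = 100
Expand to Ax^2 + Bx + C = 0, where b-k = -4.567
A = 1+m^2 = 7.330256
B = 2(m(b-k) - h) = 2(-2.5160*(-4.567) - 1) = 20.981144
C = h^2 + (b-k)^2 - r^2 = 1 + 20.857489 - 100 = -78.142511
disc = B^2-4AC = 440.2084 + 2291.2184 = 2731.4268
disc > 0

2 intersection points


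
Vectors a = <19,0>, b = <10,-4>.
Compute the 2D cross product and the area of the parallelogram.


cross = 19*(-4) - 0*10 = -76 - 0 = -76
Parallelogram area = |-76| = 76

cross = -76, parallelogram area = 76


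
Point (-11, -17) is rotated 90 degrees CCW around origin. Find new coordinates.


cos(90) = 0, sin(90) = 1
x' = -11*0 + 17*1 = 17
y' = -11*1 - 17*0 = -11

(17, -11)


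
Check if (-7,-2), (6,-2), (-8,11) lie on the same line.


-7*(-2-11) + 6*(11+ 2) - 8*(-2+ 2)
= 91 + 78 + 0 = 169

No, not collinear (determinant = 169)


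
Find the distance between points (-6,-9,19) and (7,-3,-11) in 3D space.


dx=13, dy=6, dz=-30
d = sqrt(169+36+900) = sqrt(1105) = 33.2415

33.2415


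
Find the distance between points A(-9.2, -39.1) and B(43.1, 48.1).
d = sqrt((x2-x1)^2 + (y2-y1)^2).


dx = 43.1 + 9.2 = 52.3
dy = 48.1 + 39.1 = 87.2
d = sqrt(2735.29 + 7603.84) = sqrt(10339.13) = 101.6815

101.6815


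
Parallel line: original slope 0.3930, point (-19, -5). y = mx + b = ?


Parallel lines have equal slopes.
m2 = 0.3930
b2 = -5 - 0.3930*(-19) = 2.4670

y = 0.3930x + 2.4670


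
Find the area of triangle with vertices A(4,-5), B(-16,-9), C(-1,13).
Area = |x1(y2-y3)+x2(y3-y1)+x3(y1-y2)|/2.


4*(-9-13) = -88
-16*(13+ 5) = -288
-1*(-5+ 9) = -4
sum = -380
Area = |-380|/2 = 190.0000

190.0000 sq units


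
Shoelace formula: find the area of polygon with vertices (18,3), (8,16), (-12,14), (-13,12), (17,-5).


sum(xi*y_{i+1}) = 18*16 + 8*14 - 12*12 - 13*(-5) + 17*3 = 372
sum(yi*x_{i+1}) = 3*8 + 16*(-12) + 14*(-13) + 12*17 - 5*18 = -236
Area = |372 + 236|/2 = 608/2 = 304.0000

304.0000 sq units


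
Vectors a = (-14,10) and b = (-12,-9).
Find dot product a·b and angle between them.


a·b = -14*(-12) + 10*(-9) = 168 - 90 = 78
|a| = sqrt(196+100) = 17.2047
|b| = sqrt(144+81) = 15.0000
cos(theta) = 78/(sqrt(296)*sqrt(225)) = 78/sqrt(66600) = 0.302244
theta = arccos(78/sqrt(66600)) = 72.4076 degrees

a·b = 78, theta = 72.4076 deg


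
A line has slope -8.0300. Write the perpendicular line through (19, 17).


Perpendicular slope = -1/m1 = -1/(-8.0300) = 0.1245
b2 = y0 - m2*x0 = 17 + 19/(-8.0300) = 17 - 2.3661 = 14.6339

y = 0.1245x + 14.6339
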